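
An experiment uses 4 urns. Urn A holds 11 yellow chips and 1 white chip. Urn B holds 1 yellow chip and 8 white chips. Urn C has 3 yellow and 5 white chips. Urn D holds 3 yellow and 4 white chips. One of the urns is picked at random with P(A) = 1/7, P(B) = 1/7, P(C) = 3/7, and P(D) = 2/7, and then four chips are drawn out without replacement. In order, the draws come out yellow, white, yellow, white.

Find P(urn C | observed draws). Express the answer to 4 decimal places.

For each hypothesis, P(data | H) works out to: P(data | urn A) = (11/12)(1/11)(10/10)(0/9) = 0; P(data | urn B) = (1/9)(8/8)(0/7) = 0; P(data | urn C) = (3/8)(5/7)(2/6)(4/5) = 1/14; P(data | urn D) = (3/7)(4/6)(2/5)(3/4) = 3/35.
Multiplying each by its prior: 1/7 · 0 = 0, 1/7 · 0 = 0, 3/7 · 1/14 = 3/98, 2/7 · 3/35 = 6/245; summing to 27/490.
So P(urn C | data) = (3/98) / (27/490) = 5/9.

0.5556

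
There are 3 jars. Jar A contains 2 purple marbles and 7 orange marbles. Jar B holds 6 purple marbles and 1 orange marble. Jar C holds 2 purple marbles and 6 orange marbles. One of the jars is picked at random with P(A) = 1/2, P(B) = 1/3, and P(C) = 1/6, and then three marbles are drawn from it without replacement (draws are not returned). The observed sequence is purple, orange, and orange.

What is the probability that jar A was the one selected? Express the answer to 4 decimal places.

The likelihood of the observed sequence under each hypothesis: P(data | jar A) = (2/9)(7/8)(6/7) = 1/6; P(data | jar B) = (6/7)(1/6)(0/5) = 0; P(data | jar C) = (2/8)(6/7)(5/6) = 5/28.
Multiplying each by its prior: 1/2 · 1/6 = 1/12, 1/3 · 0 = 0, 1/6 · 5/28 = 5/168; with total 19/168.
Hence P(jar A | data) = (1/12) / (19/168) = 14/19.

0.7368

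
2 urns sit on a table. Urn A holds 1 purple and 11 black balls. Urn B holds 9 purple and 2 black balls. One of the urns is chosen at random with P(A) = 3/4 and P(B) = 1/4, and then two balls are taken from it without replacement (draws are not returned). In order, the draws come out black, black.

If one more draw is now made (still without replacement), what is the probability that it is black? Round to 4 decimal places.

0.8935

Compute the likelihood of the observed sequence for each case: P(data | urn A) = (11/12)(10/11) = 5/6; P(data | urn B) = (2/11)(1/10) = 1/55.
Multiplying each by its prior: 3/4 · 5/6 = 5/8, 1/4 · 1/55 = 1/220; with total 277/440.
The posterior is then P(urn A | data) = 275/277, P(urn B | data) = 2/277.
Averaging over the posterior, P(black next | data) = (9/10)(275/277) + (0)(2/277) = 495/554.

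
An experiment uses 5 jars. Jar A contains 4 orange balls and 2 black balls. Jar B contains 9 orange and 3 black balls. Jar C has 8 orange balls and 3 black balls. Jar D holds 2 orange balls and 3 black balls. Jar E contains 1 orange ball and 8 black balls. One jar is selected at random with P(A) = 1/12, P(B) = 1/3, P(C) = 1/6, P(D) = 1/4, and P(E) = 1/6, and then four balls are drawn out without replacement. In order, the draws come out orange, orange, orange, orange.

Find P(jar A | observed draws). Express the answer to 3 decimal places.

0.044

The likelihood of the observed sequence under each hypothesis: P(data | jar A) = (4/6)(3/5)(2/4)(1/3) = 1/15; P(data | jar B) = (9/12)(8/11)(7/10)(6/9) = 14/55; P(data | jar C) = (8/11)(7/10)(6/9)(5/8) = 7/33; P(data | jar D) = (2/5)(1/4)(0/3) = 0; P(data | jar E) = (1/9)(0/8) = 0.
The prior-weighted likelihoods are 1/12 · 1/15 = 1/180, 1/3 · 14/55 = 14/165, 1/6 · 7/33 = 7/198, 1/4 · 0 = 0, 1/6 · 0 = 0; with total 83/660.
So P(jar A | data) = (1/180) / (83/660) = 11/249.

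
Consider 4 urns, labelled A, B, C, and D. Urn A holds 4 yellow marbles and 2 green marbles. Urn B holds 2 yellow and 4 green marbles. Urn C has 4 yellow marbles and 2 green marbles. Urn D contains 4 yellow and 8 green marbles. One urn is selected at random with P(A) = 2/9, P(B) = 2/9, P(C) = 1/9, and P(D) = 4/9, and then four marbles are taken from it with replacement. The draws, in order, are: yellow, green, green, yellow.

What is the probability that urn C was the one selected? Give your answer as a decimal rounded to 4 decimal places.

0.1111

Compute the likelihood of the observed sequence for each case: P(data | urn A) = (4/6)(2/6)(2/6)(4/6) = 4/81; P(data | urn B) = (2/6)(4/6)(4/6)(2/6) = 4/81; P(data | urn C) = (4/6)(2/6)(2/6)(4/6) = 4/81; P(data | urn D) = (4/12)(8/12)(8/12)(4/12) = 4/81.
Weighting by the prior gives 2/9 · 4/81 = 8/729, 2/9 · 4/81 = 8/729, 1/9 · 4/81 = 4/729, 4/9 · 4/81 = 16/729; with total 4/81.
So P(urn C | data) = (4/729) / (4/81) = 1/9.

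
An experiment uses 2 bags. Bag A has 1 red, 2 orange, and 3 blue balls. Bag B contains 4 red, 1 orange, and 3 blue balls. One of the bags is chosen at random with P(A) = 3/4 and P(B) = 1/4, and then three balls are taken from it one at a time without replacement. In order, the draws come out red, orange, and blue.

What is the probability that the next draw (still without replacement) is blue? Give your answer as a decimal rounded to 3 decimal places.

0.615

Compute the likelihood of the observed sequence for each case: P(data | bag A) = (1/6)(2/5)(3/4) = 1/20; P(data | bag B) = (4/8)(1/7)(3/6) = 1/28.
Multiplying each by its prior: 3/4 · 1/20 = 3/80, 1/4 · 1/28 = 1/112; with total 13/280.
The posterior is then P(bag A | data) = 21/26, P(bag B | data) = 5/26.
The predictive probability is P(blue next | data) = (2/3)(21/26) + (2/5)(5/26) = 8/13.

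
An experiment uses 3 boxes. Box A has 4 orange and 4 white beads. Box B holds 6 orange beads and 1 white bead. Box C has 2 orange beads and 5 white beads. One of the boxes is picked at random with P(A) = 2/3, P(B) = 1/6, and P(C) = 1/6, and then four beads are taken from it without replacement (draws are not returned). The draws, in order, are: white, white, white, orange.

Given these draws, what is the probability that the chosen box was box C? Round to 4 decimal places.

The likelihood of the observed sequence under each hypothesis: P(data | box A) = (4/8)(3/7)(2/6)(4/5) = 2/35; P(data | box B) = (1/7)(0/6) = 0; P(data | box C) = (5/7)(4/6)(3/5)(2/4) = 1/7.
The prior-weighted likelihoods are 2/3 · 2/35 = 4/105, 1/6 · 0 = 0, 1/6 · 1/7 = 1/42; summing to 13/210.
So P(box C | data) = (1/42) / (13/210) = 5/13.

0.3846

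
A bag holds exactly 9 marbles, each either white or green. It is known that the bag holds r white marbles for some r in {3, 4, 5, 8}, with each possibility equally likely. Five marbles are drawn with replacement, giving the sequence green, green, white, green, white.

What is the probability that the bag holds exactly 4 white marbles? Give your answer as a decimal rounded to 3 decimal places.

0.357

For each hypothesis, P(data | H) works out to: P(data | r = 3) = (6/9)(6/9)(3/9)(6/9)(3/9) = 0.032922; P(data | r = 4) = (5/9)(5/9)(4/9)(5/9)(4/9) = 0.03387; P(data | r = 5) = (4/9)(4/9)(5/9)(4/9)(5/9) = 0.027096; P(data | r = 8) = (1/9)(1/9)(8/9)(1/9)(8/9) = 0.0010838.
The prior-weighted likelihoods are 1/4 · 0.032922 = 0.0082305, 1/4 · 0.03387 = 0.0084675, 1/4 · 0.027096 = 0.006774, 1/4 · 0.0010838 = 0.00027096; summing to 0.023743.
Therefore the posterior P(r = 4 | data) = (0.0084675) / (0.023743) = 0.35663.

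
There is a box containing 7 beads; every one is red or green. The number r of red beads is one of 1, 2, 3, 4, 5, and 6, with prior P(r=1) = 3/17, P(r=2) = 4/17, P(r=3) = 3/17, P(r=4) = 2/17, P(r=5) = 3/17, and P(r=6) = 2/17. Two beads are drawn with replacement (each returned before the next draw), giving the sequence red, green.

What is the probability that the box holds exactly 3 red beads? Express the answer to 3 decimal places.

The likelihood of the observed sequence under each hypothesis: P(data | r = 1) = (1/7)(6/7) = 6/49; P(data | r = 2) = (2/7)(5/7) = 10/49; P(data | r = 3) = (3/7)(4/7) = 12/49; P(data | r = 4) = (4/7)(3/7) = 12/49; P(data | r = 5) = (5/7)(2/7) = 10/49; P(data | r = 6) = (6/7)(1/7) = 6/49.
Multiplying each by its prior: 3/17 · 6/49 = 18/833, 4/17 · 10/49 = 40/833, 3/17 · 12/49 = 36/833, 2/17 · 12/49 = 24/833, 3/17 · 10/49 = 30/833, 2/17 · 6/49 = 12/833; summing to 160/833.
Hence P(r = 3 | data) = (36/833) / (160/833) = 9/40.

0.225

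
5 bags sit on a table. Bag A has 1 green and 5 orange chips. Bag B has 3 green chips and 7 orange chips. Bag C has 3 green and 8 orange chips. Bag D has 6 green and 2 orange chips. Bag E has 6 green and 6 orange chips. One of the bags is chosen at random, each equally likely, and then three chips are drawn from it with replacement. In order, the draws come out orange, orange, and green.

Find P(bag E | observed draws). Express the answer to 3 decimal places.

0.216

The likelihood of the observed sequence under each hypothesis: P(data | bag A) = (5/6)(5/6)(1/6) = 0.11574; P(data | bag B) = (7/10)(7/10)(3/10) = 0.147; P(data | bag C) = (8/11)(8/11)(3/11) = 0.14425; P(data | bag D) = (2/8)(2/8)(6/8) = 0.046875; P(data | bag E) = (6/12)(6/12)(6/12) = 0.125.
Multiplying each by its prior: 1/5 · 0.11574 = 0.023148, 1/5 · 0.147 = 0.0294, 1/5 · 0.14425 = 0.02885, 1/5 · 0.046875 = 0.009375, 1/5 · 0.125 = 0.025; with total 0.11577.
Therefore the posterior P(bag E | data) = (0.025) / (0.11577) = 0.21594.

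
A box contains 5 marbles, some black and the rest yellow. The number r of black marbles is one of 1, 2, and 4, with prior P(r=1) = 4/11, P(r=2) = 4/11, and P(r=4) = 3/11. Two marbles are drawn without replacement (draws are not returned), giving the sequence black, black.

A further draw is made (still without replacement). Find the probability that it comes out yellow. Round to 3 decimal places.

0.455

Under each hypothesis, the probability of the observed sequence is: P(data | r = 1) = (1/5)(0/4) = 0; P(data | r = 2) = (2/5)(1/4) = 1/10; P(data | r = 4) = (4/5)(3/4) = 3/5.
Weighting by the prior gives 4/11 · 0 = 0, 4/11 · 1/10 = 2/55, 3/11 · 3/5 = 9/55; with total 1/5.
The posterior is then P(r = 1 | data) = 0, P(r = 2 | data) = 2/11, P(r = 4 | data) = 9/11.
So P(yellow next | data) = Σ P(yellow next | H) P(H | data) = (1)(2/11) + (1/3)(9/11) = 5/11.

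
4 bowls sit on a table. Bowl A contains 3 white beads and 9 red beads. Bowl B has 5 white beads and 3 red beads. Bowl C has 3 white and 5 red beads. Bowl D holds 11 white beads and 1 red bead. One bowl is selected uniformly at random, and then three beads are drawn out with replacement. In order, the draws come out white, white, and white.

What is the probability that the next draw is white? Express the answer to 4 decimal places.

The likelihood of the observed sequence under each hypothesis: P(data | bowl A) = (3/12)(3/12)(3/12) = 0.015625; P(data | bowl B) = (5/8)(5/8)(5/8) = 0.24414; P(data | bowl C) = (3/8)(3/8)(3/8) = 0.052734; P(data | bowl D) = (11/12)(11/12)(11/12) = 0.77025.
Weighting by the prior gives 1/4 · 0.015625 = 0.0039062, 1/4 · 0.24414 = 0.061035, 1/4 · 0.052734 = 0.013184, 1/4 · 0.77025 = 0.19256; these sum to 0.27069.
The posterior is then P(bowl A | data) = 0.014431, P(bowl B | data) = 0.22548, P(bowl C | data) = 0.048704, P(bowl D | data) = 0.71138.
Averaging over the posterior, P(white next | data) = (1/4)(0.014431) + (5/8)(0.22548) + (3/8)(0.048704) + (11/12)(0.71138) = 0.8149.

0.8149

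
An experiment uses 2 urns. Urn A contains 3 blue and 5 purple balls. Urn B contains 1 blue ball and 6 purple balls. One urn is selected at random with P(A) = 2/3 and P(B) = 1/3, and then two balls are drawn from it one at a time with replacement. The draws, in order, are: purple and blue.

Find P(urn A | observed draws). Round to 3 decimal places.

0.793

Under each hypothesis, the probability of the observed sequence is: P(data | urn A) = (5/8)(3/8) = 0.23438; P(data | urn B) = (6/7)(1/7) = 0.12245.
The prior-weighted likelihoods are 2/3 · 0.23438 = 0.15625, 1/3 · 0.12245 = 0.040816; with total 0.19707.
Therefore the posterior P(urn A | data) = (0.15625) / (0.19707) = 0.79288.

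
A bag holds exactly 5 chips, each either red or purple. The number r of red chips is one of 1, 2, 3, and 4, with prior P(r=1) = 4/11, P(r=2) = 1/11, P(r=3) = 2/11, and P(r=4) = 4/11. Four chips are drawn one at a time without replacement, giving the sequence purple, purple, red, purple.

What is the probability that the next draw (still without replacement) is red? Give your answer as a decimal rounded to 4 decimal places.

0.1111

For each hypothesis, P(data | H) works out to: P(data | r = 1) = (4/5)(3/4)(1/3)(2/2) = 1/5; P(data | r = 2) = (3/5)(2/4)(2/3)(1/2) = 1/10; P(data | r = 3) = (2/5)(1/4)(3/3)(0/2) = 0; P(data | r = 4) = (1/5)(0/4) = 0.
Weighting by the prior gives 4/11 · 1/5 = 4/55, 1/11 · 1/10 = 1/110, 2/11 · 0 = 0, 4/11 · 0 = 0; with total 9/110.
Dividing through by the total gives posterior P(r = 1 | data) = 8/9, P(r = 2 | data) = 1/9, P(r = 3 | data) = 0, P(r = 4 | data) = 0.
Averaging over the posterior, P(red next | data) = (0)(8/9) + (1)(1/9) = 1/9.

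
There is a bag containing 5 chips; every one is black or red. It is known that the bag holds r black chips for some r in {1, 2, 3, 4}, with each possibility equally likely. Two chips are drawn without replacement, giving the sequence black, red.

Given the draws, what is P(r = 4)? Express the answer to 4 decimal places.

Compute the likelihood of the observed sequence for each case: P(data | r = 1) = (1/5)(4/4) = 1/5; P(data | r = 2) = (2/5)(3/4) = 3/10; P(data | r = 3) = (3/5)(2/4) = 3/10; P(data | r = 4) = (4/5)(1/4) = 1/5.
Weighting by the prior gives 1/4 · 1/5 = 1/20, 1/4 · 3/10 = 3/40, 1/4 · 3/10 = 3/40, 1/4 · 1/5 = 1/20; these sum to 1/4.
Hence P(r = 4 | data) = (1/20) / (1/4) = 1/5.

0.2000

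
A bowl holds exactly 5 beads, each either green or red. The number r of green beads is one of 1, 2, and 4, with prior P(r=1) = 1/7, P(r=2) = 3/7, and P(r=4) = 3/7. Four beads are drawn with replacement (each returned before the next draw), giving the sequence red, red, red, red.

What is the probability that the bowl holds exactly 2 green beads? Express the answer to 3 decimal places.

0.484

The likelihood of the observed sequence under each hypothesis: P(data | r = 1) = (4/5)(4/5)(4/5)(4/5) = 0.4096; P(data | r = 2) = (3/5)(3/5)(3/5)(3/5) = 0.1296; P(data | r = 4) = (1/5)(1/5)(1/5)(1/5) = 0.0016.
Weighting by the prior gives 1/7 · 0.4096 = 0.058514, 3/7 · 0.1296 = 0.055543, 3/7 · 0.0016 = 0.00068571; these sum to 0.11474.
So P(r = 2 | data) = (0.055543) / (0.11474) = 0.48406.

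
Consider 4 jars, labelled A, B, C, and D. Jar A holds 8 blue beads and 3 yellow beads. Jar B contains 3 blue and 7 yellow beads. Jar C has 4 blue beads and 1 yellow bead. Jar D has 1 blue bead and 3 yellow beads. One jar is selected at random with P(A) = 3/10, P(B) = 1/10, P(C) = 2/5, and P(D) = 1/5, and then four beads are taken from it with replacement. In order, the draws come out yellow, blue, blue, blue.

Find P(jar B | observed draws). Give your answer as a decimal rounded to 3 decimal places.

0.025

Under each hypothesis, the probability of the observed sequence is: P(data | jar A) = (3/11)(8/11)(8/11)(8/11) = 0.10491; P(data | jar B) = (7/10)(3/10)(3/10)(3/10) = 0.0189; P(data | jar C) = (1/5)(4/5)(4/5)(4/5) = 0.1024; P(data | jar D) = (3/4)(1/4)(1/4)(1/4) = 0.011719.
Multiplying each by its prior: 3/10 · 0.10491 = 0.031473, 1/10 · 0.0189 = 0.00189, 2/5 · 0.1024 = 0.04096, 1/5 · 0.011719 = 0.0023437; summing to 0.076667.
So P(jar B | data) = (0.00189) / (0.076667) = 0.024652.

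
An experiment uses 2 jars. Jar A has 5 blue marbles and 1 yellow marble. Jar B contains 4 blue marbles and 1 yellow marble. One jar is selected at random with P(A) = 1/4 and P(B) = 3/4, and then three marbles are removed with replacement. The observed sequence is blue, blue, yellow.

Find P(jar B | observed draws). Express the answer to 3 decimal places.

The likelihood of the observed sequence under each hypothesis: P(data | jar A) = (5/6)(5/6)(1/6) = 0.11574; P(data | jar B) = (4/5)(4/5)(1/5) = 0.128.
The prior-weighted likelihoods are 1/4 · 0.11574 = 0.028935, 3/4 · 0.128 = 0.096; summing to 0.12494.
By Bayes' rule, P(jar B | data) = (0.096) / (0.12494) = 0.7684.

0.768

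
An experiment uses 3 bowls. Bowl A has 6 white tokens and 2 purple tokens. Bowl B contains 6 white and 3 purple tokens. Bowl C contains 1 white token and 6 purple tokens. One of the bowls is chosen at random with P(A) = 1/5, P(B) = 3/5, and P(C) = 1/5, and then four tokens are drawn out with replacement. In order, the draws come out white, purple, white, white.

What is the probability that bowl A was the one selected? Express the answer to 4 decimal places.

Compute the likelihood of the observed sequence for each case: P(data | bowl A) = (6/8)(2/8)(6/8)(6/8) = 0.10547; P(data | bowl B) = (6/9)(3/9)(6/9)(6/9) = 0.098765; P(data | bowl C) = (1/7)(6/7)(1/7)(1/7) = 0.002499.
Weighting by the prior gives 1/5 · 0.10547 = 0.021094, 3/5 · 0.098765 = 0.059259, 1/5 · 0.002499 = 0.00049979; these sum to 0.080853.
Therefore the posterior P(bowl A | data) = (0.021094) / (0.080853) = 0.26089.

0.2609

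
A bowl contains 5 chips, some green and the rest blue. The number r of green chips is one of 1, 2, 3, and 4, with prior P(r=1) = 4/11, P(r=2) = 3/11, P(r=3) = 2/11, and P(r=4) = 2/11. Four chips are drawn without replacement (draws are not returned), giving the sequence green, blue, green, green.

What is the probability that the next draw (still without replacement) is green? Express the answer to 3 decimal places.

Under each hypothesis, the probability of the observed sequence is: P(data | r = 1) = (1/5)(4/4)(0/3) = 0; P(data | r = 2) = (2/5)(3/4)(1/3)(0/2) = 0; P(data | r = 3) = (3/5)(2/4)(2/3)(1/2) = 1/10; P(data | r = 4) = (4/5)(1/4)(3/3)(2/2) = 1/5.
The prior-weighted likelihoods are 4/11 · 0 = 0, 3/11 · 0 = 0, 2/11 · 1/10 = 1/55, 2/11 · 1/5 = 2/55; with total 3/55.
Dividing through by the total gives posterior P(r = 1 | data) = 0, P(r = 2 | data) = 0, P(r = 3 | data) = 1/3, P(r = 4 | data) = 2/3.
The predictive probability is P(green next | data) = (0)(1/3) + (1)(2/3) = 2/3.

0.667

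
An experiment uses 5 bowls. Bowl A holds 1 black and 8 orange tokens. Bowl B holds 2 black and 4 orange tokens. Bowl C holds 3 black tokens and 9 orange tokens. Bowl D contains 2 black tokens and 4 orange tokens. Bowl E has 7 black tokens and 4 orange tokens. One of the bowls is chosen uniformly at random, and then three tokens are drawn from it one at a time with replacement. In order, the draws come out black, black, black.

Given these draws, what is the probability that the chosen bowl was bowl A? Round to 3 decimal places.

The likelihood of the observed sequence under each hypothesis: P(data | bowl A) = (1/9)(1/9)(1/9) = 0.0013717; P(data | bowl B) = (2/6)(2/6)(2/6) = 0.037037; P(data | bowl C) = (3/12)(3/12)(3/12) = 0.015625; P(data | bowl D) = (2/6)(2/6)(2/6) = 0.037037; P(data | bowl E) = (7/11)(7/11)(7/11) = 0.2577.
Weighting by the prior gives 1/5 · 0.0013717 = 0.00027435, 1/5 · 0.037037 = 0.0074074, 1/5 · 0.015625 = 0.003125, 1/5 · 0.037037 = 0.0074074, 1/5 · 0.2577 = 0.05154; these sum to 0.069754.
Hence P(bowl A | data) = (0.00027435) / (0.069754) = 0.0039331.

0.004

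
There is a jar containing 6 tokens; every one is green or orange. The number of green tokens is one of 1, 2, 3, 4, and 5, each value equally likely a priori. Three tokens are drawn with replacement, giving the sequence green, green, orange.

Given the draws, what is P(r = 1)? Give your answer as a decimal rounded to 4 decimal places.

Under each hypothesis, the probability of the observed sequence is: P(data | r = 1) = (1/6)(1/6)(5/6) = 5/216; P(data | r = 2) = (2/6)(2/6)(4/6) = 2/27; P(data | r = 3) = (3/6)(3/6)(3/6) = 1/8; P(data | r = 4) = (4/6)(4/6)(2/6) = 4/27; P(data | r = 5) = (5/6)(5/6)(1/6) = 25/216.
Multiplying each by its prior: 1/5 · 5/216 = 1/216, 1/5 · 2/27 = 2/135, 1/5 · 1/8 = 1/40, 1/5 · 4/27 = 4/135, 1/5 · 25/216 = 5/216; with total 7/72.
Hence P(r = 1 | data) = (1/216) / (7/72) = 1/21.

0.0476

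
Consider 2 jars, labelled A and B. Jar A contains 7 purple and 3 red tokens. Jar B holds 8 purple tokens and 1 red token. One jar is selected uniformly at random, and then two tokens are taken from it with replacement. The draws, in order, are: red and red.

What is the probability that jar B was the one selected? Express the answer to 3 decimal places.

For each hypothesis, P(data | H) works out to: P(data | jar A) = (3/10)(3/10) = 0.09; P(data | jar B) = (1/9)(1/9) = 0.012346.
Weighting by the prior gives 1/2 · 0.09 = 0.045, 1/2 · 0.012346 = 0.0061728; summing to 0.051173.
So P(jar B | data) = (0.0061728) / (0.051173) = 0.12063.

0.121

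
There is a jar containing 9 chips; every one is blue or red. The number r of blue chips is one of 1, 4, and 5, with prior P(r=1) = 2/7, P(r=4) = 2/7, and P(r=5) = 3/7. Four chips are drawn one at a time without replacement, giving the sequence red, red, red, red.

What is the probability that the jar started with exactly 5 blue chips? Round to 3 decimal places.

For each hypothesis, P(data | H) works out to: P(data | r = 1) = (8/9)(7/8)(6/7)(5/6) = 5/9; P(data | r = 4) = (5/9)(4/8)(3/7)(2/6) = 5/126; P(data | r = 5) = (4/9)(3/8)(2/7)(1/6) = 1/126.
Multiplying each by its prior: 2/7 · 5/9 = 10/63, 2/7 · 5/126 = 5/441, 3/7 · 1/126 = 1/294; with total 17/98.
Hence P(r = 5 | data) = (1/294) / (17/98) = 1/51.

0.020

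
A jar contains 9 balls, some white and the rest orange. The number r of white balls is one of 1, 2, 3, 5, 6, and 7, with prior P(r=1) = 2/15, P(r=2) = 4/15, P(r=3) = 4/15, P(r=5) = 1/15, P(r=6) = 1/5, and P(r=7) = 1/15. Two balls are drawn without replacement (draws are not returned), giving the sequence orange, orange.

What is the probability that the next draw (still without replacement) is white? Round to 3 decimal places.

0.327

The likelihood of the observed sequence under each hypothesis: P(data | r = 1) = (8/9)(7/8) = 7/9; P(data | r = 2) = (7/9)(6/8) = 7/12; P(data | r = 3) = (6/9)(5/8) = 5/12; P(data | r = 5) = (4/9)(3/8) = 1/6; P(data | r = 6) = (3/9)(2/8) = 1/12; P(data | r = 7) = (2/9)(1/8) = 1/36.
Multiplying each by its prior: 2/15 · 7/9 = 14/135, 4/15 · 7/12 = 7/45, 4/15 · 5/12 = 1/9, 1/15 · 1/6 = 1/90, 1/5 · 1/12 = 1/60, 1/15 · 1/36 = 1/540; summing to 2/5.
Normalising, the posterior is P(r = 1 | data) = 7/27, P(r = 2 | data) = 7/18, P(r = 3 | data) = 5/18, P(r = 5 | data) = 1/36, P(r = 6 | data) = 1/24, P(r = 7 | data) = 1/216.
The predictive probability is P(white next | data) = (1/7)(7/27) + (2/7)(7/18) + (3/7)(5/18) + (5/7)(1/36) + (6/7)(1/24) + (1)(1/216) = 55/168.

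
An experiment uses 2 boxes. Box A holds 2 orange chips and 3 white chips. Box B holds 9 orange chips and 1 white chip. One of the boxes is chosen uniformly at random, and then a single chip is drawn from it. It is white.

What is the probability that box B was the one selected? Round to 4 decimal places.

0.1429

Under each hypothesis, the probability of this draw is: P(data | box A) = (3/5) = 3/5; P(data | box B) = (1/10) = 1/10.
The prior-weighted likelihoods are 1/2 · 3/5 = 3/10, 1/2 · 1/10 = 1/20; summing to 7/20.
So P(box B | data) = (1/20) / (7/20) = 1/7.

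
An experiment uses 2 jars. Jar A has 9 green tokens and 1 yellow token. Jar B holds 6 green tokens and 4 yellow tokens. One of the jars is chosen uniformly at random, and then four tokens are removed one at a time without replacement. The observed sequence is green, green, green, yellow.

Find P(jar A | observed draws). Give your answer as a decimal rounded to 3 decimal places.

Under each hypothesis, the probability of the observed sequence is: P(data | jar A) = (9/10)(8/9)(7/8)(1/7) = 1/10; P(data | jar B) = (6/10)(5/9)(4/8)(4/7) = 2/21.
Weighting by the prior gives 1/2 · 1/10 = 1/20, 1/2 · 2/21 = 1/21; with total 41/420.
Therefore the posterior P(jar A | data) = (1/20) / (41/420) = 21/41.

0.512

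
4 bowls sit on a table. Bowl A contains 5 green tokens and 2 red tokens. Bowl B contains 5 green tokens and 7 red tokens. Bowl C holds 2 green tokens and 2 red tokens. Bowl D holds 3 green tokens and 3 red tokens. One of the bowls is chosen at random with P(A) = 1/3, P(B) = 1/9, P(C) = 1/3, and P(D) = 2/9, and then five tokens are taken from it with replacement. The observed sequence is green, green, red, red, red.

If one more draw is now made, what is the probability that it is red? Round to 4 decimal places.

Under each hypothesis, the probability of the observed sequence is: P(data | bowl A) = (5/7)(5/7)(2/7)(2/7)(2/7) = 0.0119; P(data | bowl B) = (5/12)(5/12)(7/12)(7/12)(7/12) = 0.034461; P(data | bowl C) = (2/4)(2/4)(2/4)(2/4)(2/4) = 0.03125; P(data | bowl D) = (3/6)(3/6)(3/6)(3/6)(3/6) = 0.03125.
Multiplying each by its prior: 1/3 · 0.0119 = 0.0039666, 1/9 · 0.034461 = 0.003829, 1/3 · 0.03125 = 0.010417, 2/9 · 0.03125 = 0.0069444; these sum to 0.025157.
Dividing through by the total gives posterior P(bowl A | data) = 0.15768, P(bowl B | data) = 0.15221, P(bowl C | data) = 0.41407, P(bowl D | data) = 0.27605.
The predictive probability is P(red next | data) = (2/7)(0.15768) + (7/12)(0.15221) + (1/2)(0.41407) + (1/2)(0.27605) = 0.4789.

0.4789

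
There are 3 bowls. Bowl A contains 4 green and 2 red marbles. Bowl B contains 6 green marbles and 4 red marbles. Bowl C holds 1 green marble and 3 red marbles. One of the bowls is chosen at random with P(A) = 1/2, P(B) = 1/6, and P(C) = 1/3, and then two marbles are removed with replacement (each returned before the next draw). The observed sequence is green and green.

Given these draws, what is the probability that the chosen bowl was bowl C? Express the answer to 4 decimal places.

Compute the likelihood of the observed sequence for each case: P(data | bowl A) = (4/6)(4/6) = 0.44444; P(data | bowl B) = (6/10)(6/10) = 0.36; P(data | bowl C) = (1/4)(1/4) = 0.0625.
Multiplying each by its prior: 1/2 · 0.44444 = 0.22222, 1/6 · 0.36 = 0.06, 1/3 · 0.0625 = 0.020833; with total 0.30306.
Hence P(bowl C | data) = (0.020833) / (0.30306) = 0.068744.

0.0687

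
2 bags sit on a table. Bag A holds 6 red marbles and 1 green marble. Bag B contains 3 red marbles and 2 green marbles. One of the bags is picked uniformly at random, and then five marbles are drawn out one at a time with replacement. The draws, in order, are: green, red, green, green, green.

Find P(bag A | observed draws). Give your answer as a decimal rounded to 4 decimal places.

Under each hypothesis, the probability of the observed sequence is: P(data | bag A) = (1/7)(6/7)(1/7)(1/7)(1/7) = 0.00035699; P(data | bag B) = (2/5)(3/5)(2/5)(2/5)(2/5) = 0.01536.
The prior-weighted likelihoods are 1/2 · 0.00035699 = 0.0001785, 1/2 · 0.01536 = 0.00768; these sum to 0.0078585.
Hence P(bag A | data) = (0.0001785) / (0.0078585) = 0.022714.

0.0227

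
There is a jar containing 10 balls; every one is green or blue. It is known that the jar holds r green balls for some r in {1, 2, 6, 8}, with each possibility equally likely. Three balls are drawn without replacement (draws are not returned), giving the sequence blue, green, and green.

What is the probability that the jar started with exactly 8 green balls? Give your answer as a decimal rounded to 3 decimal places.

Compute the likelihood of the observed sequence for each case: P(data | r = 1) = (9/10)(1/9)(0/8) = 0; P(data | r = 2) = (8/10)(2/9)(1/8) = 1/45; P(data | r = 6) = (4/10)(6/9)(5/8) = 1/6; P(data | r = 8) = (2/10)(8/9)(7/8) = 7/45.
Multiplying each by its prior: 1/4 · 0 = 0, 1/4 · 1/45 = 1/180, 1/4 · 1/6 = 1/24, 1/4 · 7/45 = 7/180; summing to 31/360.
By Bayes' rule, P(r = 8 | data) = (7/180) / (31/360) = 14/31.

0.452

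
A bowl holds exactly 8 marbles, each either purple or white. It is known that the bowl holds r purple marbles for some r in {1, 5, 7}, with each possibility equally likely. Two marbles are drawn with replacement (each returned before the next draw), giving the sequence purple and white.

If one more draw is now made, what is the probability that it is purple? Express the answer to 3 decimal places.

0.565

The likelihood of the observed sequence under each hypothesis: P(data | r = 1) = (1/8)(7/8) = 7/64; P(data | r = 5) = (5/8)(3/8) = 15/64; P(data | r = 7) = (7/8)(1/8) = 7/64.
Multiplying each by its prior: 1/3 · 7/64 = 7/192, 1/3 · 15/64 = 5/64, 1/3 · 7/64 = 7/192; summing to 29/192.
Dividing through by the total gives posterior P(r = 1 | data) = 7/29, P(r = 5 | data) = 15/29, P(r = 7 | data) = 7/29.
So P(purple next | data) = Σ P(purple next | H) P(H | data) = (1/8)(7/29) + (5/8)(15/29) + (7/8)(7/29) = 131/232.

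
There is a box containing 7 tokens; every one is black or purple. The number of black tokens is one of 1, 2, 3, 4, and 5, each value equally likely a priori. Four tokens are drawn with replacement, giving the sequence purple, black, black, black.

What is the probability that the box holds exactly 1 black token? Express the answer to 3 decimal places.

The likelihood of the observed sequence under each hypothesis: P(data | r = 1) = (6/7)(1/7)(1/7)(1/7) = 0.002499; P(data | r = 2) = (5/7)(2/7)(2/7)(2/7) = 0.01666; P(data | r = 3) = (4/7)(3/7)(3/7)(3/7) = 0.044981; P(data | r = 4) = (3/7)(4/7)(4/7)(4/7) = 0.079967; P(data | r = 5) = (2/7)(5/7)(5/7)(5/7) = 0.10412.
Weighting by the prior gives 1/5 · 0.002499 = 0.00049979, 1/5 · 0.01666 = 0.0033319, 1/5 · 0.044981 = 0.0089963, 1/5 · 0.079967 = 0.015993, 1/5 · 0.10412 = 0.020825; with total 0.049646.
So P(r = 1 | data) = (0.00049979) / (0.049646) = 0.010067.

0.010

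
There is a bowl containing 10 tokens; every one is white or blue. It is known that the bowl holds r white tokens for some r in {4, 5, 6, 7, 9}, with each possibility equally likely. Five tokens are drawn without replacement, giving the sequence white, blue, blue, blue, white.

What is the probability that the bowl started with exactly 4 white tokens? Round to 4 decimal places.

Compute the likelihood of the observed sequence for each case: P(data | r = 4) = (4/10)(6/9)(5/8)(4/7)(3/6) = 0.047619; P(data | r = 5) = (5/10)(5/9)(4/8)(3/7)(4/6) = 0.039683; P(data | r = 6) = (6/10)(4/9)(3/8)(2/7)(5/6) = 0.02381; P(data | r = 7) = (7/10)(3/9)(2/8)(1/7)(6/6) = 0.0083333; P(data | r = 9) = (9/10)(1/9)(0/8) = 0.
The prior-weighted likelihoods are 1/5 · 0.047619 = 0.0095238, 1/5 · 0.039683 = 0.0079365, 1/5 · 0.02381 = 0.0047619, 1/5 · 0.0083333 = 0.0016667, 1/5 · 0 = 0; summing to 0.023889.
By Bayes' rule, P(r = 4 | data) = (0.0095238) / (0.023889) = 0.39867.

0.3987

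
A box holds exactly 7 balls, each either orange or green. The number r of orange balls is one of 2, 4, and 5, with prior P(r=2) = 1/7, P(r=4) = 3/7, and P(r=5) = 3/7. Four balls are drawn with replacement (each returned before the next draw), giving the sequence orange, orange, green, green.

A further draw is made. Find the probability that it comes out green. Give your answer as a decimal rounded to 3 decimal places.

0.411

For each hypothesis, P(data | H) works out to: P(data | r = 2) = (2/7)(2/7)(5/7)(5/7) = 0.041649; P(data | r = 4) = (4/7)(4/7)(3/7)(3/7) = 0.059975; P(data | r = 5) = (5/7)(5/7)(2/7)(2/7) = 0.041649.
The prior-weighted likelihoods are 1/7 · 0.041649 = 0.0059499, 3/7 · 0.059975 = 0.025704, 3/7 · 0.041649 = 0.01785; these sum to 0.049503.
Normalising, the posterior is P(r = 2 | data) = 0.12019, P(r = 4 | data) = 0.51923, P(r = 5 | data) = 0.36058.
Averaging over the posterior, P(green next | data) = (5/7)(0.12019) + (3/7)(0.51923) + (2/7)(0.36058) = 0.4114.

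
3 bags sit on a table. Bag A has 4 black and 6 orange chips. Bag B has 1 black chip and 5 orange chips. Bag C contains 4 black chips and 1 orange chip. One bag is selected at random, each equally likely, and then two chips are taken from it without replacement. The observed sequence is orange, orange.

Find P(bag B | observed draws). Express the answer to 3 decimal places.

For each hypothesis, P(data | H) works out to: P(data | bag A) = (6/10)(5/9) = 1/3; P(data | bag B) = (5/6)(4/5) = 2/3; P(data | bag C) = (1/5)(0/4) = 0.
The prior-weighted likelihoods are 1/3 · 1/3 = 1/9, 1/3 · 2/3 = 2/9, 1/3 · 0 = 0; summing to 1/3.
So P(bag B | data) = (2/9) / (1/3) = 2/3.

0.667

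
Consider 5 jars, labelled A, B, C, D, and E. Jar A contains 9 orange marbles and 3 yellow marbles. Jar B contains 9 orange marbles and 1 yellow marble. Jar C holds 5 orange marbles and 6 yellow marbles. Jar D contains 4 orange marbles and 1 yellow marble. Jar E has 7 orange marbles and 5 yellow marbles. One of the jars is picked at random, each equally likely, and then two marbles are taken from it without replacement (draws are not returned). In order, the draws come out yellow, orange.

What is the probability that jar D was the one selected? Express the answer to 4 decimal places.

0.1919

For each hypothesis, P(data | H) works out to: P(data | jar A) = (3/12)(9/11) = 9/44; P(data | jar B) = (1/10)(9/9) = 1/10; P(data | jar C) = (6/11)(5/10) = 3/11; P(data | jar D) = (1/5)(4/4) = 1/5; P(data | jar E) = (5/12)(7/11) = 35/132.
Multiplying each by its prior: 1/5 · 9/44 = 9/220, 1/5 · 1/10 = 1/50, 1/5 · 3/11 = 3/55, 1/5 · 1/5 = 1/25, 1/5 · 35/132 = 7/132; summing to 172/825.
So P(jar D | data) = (1/25) / (172/825) = 33/172.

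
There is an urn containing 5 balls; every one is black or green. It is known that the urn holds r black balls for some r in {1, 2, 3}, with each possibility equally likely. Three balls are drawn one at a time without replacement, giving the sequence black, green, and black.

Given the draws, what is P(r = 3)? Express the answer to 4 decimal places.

For each hypothesis, P(data | H) works out to: P(data | r = 1) = (1/5)(4/4)(0/3) = 0; P(data | r = 2) = (2/5)(3/4)(1/3) = 1/10; P(data | r = 3) = (3/5)(2/4)(2/3) = 1/5.
The prior-weighted likelihoods are 1/3 · 0 = 0, 1/3 · 1/10 = 1/30, 1/3 · 1/5 = 1/15; these sum to 1/10.
Hence P(r = 3 | data) = (1/15) / (1/10) = 2/3.

0.6667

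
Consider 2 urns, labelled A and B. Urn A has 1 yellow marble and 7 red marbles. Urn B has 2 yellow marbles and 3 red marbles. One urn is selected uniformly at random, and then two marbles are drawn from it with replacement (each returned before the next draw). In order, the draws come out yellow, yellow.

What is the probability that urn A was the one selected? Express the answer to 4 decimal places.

0.0890

Under each hypothesis, the probability of the observed sequence is: P(data | urn A) = (1/8)(1/8) = 0.015625; P(data | urn B) = (2/5)(2/5) = 0.16.
Multiplying each by its prior: 1/2 · 0.015625 = 0.0078125, 1/2 · 0.16 = 0.08; with total 0.087813.
So P(urn A | data) = (0.0078125) / (0.087813) = 0.088968.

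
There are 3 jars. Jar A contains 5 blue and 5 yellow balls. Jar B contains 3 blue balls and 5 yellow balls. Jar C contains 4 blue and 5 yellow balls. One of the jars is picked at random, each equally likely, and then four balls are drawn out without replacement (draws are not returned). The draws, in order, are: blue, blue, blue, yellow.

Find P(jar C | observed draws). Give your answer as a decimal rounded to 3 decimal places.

For each hypothesis, P(data | H) works out to: P(data | jar A) = (5/10)(4/9)(3/8)(5/7) = 0.059524; P(data | jar B) = (3/8)(2/7)(1/6)(5/5) = 0.017857; P(data | jar C) = (4/9)(3/8)(2/7)(5/6) = 0.039683.
Multiplying each by its prior: 1/3 · 0.059524 = 0.019841, 1/3 · 0.017857 = 0.0059524, 1/3 · 0.039683 = 0.013228; these sum to 0.039021.
Therefore the posterior P(jar C | data) = (0.013228) / (0.039021) = 0.33898.

0.339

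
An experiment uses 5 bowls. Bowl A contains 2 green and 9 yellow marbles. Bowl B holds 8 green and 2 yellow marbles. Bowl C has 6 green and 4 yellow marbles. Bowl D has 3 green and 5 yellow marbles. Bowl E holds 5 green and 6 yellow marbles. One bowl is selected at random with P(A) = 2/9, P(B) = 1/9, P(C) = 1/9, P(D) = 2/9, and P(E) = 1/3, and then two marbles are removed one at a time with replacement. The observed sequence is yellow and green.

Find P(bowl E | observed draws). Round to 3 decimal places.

0.389

The likelihood of the observed sequence under each hypothesis: P(data | bowl A) = (9/11)(2/11) = 0.14876; P(data | bowl B) = (2/10)(8/10) = 0.16; P(data | bowl C) = (4/10)(6/10) = 0.24; P(data | bowl D) = (5/8)(3/8) = 0.23438; P(data | bowl E) = (6/11)(5/11) = 0.24793.
The prior-weighted likelihoods are 2/9 · 0.14876 = 0.033058, 1/9 · 0.16 = 0.017778, 1/9 · 0.24 = 0.026667, 2/9 · 0.23438 = 0.052083, 1/3 · 0.24793 = 0.082645; these sum to 0.21223.
Hence P(bowl E | data) = (0.082645) / (0.21223) = 0.38941.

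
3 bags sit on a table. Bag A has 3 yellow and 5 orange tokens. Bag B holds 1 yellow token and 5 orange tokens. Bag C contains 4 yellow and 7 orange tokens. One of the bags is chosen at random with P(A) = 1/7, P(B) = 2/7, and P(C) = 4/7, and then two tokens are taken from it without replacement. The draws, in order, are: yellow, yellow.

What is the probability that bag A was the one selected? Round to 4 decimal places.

0.1971

The likelihood of the observed sequence under each hypothesis: P(data | bag A) = (3/8)(2/7) = 0.10714; P(data | bag B) = (1/6)(0/5) = 0; P(data | bag C) = (4/11)(3/10) = 0.10909.
The prior-weighted likelihoods are 1/7 · 0.10714 = 0.015306, 2/7 · 0 = 0, 4/7 · 0.10909 = 0.062338; with total 0.077644.
By Bayes' rule, P(bag A | data) = (0.015306) / (0.077644) = 0.19713.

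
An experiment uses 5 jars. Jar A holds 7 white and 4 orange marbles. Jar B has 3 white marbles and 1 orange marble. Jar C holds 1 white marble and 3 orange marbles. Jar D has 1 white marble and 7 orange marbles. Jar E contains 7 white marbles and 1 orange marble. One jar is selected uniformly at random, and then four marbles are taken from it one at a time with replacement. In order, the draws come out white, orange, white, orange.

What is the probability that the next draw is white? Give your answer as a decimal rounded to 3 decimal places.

0.549

For each hypothesis, P(data | H) works out to: P(data | jar A) = (7/11)(4/11)(7/11)(4/11) = 0.053548; P(data | jar B) = (3/4)(1/4)(3/4)(1/4) = 0.035156; P(data | jar C) = (1/4)(3/4)(1/4)(3/4) = 0.035156; P(data | jar D) = (1/8)(7/8)(1/8)(7/8) = 0.011963; P(data | jar E) = (7/8)(1/8)(7/8)(1/8) = 0.011963.
Weighting by the prior gives 1/5 · 0.053548 = 0.01071, 1/5 · 0.035156 = 0.0070313, 1/5 · 0.035156 = 0.0070313, 1/5 · 0.011963 = 0.0023926, 1/5 · 0.011963 = 0.0023926; with total 0.029557.
The posterior is then P(jar A | data) = 0.36234, P(jar B | data) = 0.23789, P(jar C | data) = 0.23789, P(jar D | data) = 0.080947, P(jar E | data) = 0.080947.
The predictive probability is P(white next | data) = (7/11)(0.36234) + (3/4)(0.23789) + (1/4)(0.23789) + (1/8)(0.080947) + (7/8)(0.080947) = 0.54941.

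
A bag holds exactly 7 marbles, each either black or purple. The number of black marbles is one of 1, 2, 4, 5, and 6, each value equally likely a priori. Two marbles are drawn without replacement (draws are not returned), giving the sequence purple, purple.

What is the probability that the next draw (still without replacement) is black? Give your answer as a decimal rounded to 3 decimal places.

0.359

Under each hypothesis, the probability of the observed sequence is: P(data | r = 1) = (6/7)(5/6) = 5/7; P(data | r = 2) = (5/7)(4/6) = 10/21; P(data | r = 4) = (3/7)(2/6) = 1/7; P(data | r = 5) = (2/7)(1/6) = 1/21; P(data | r = 6) = (1/7)(0/6) = 0.
Weighting by the prior gives 1/5 · 5/7 = 1/7, 1/5 · 10/21 = 2/21, 1/5 · 1/7 = 1/35, 1/5 · 1/21 = 1/105, 1/5 · 0 = 0; with total 29/105.
The posterior is then P(r = 1 | data) = 15/29, P(r = 2 | data) = 10/29, P(r = 4 | data) = 3/29, P(r = 5 | data) = 1/29, P(r = 6 | data) = 0.
Averaging over the posterior, P(black next | data) = (1/5)(15/29) + (2/5)(10/29) + (4/5)(3/29) + (1)(1/29) = 52/145.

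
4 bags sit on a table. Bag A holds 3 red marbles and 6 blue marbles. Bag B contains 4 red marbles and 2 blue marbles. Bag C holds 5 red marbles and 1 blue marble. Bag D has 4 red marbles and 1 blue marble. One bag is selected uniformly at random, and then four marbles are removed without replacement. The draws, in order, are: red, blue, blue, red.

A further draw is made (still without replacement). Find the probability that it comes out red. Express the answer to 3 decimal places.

0.623

Compute the likelihood of the observed sequence for each case: P(data | bag A) = (3/9)(6/8)(5/7)(2/6) = 0.059524; P(data | bag B) = (4/6)(2/5)(1/4)(3/3) = 0.066667; P(data | bag C) = (5/6)(1/5)(0/4) = 0; P(data | bag D) = (4/5)(1/4)(0/3) = 0.
Weighting by the prior gives 1/4 · 0.059524 = 0.014881, 1/4 · 0.066667 = 0.016667, 1/4 · 0 = 0, 1/4 · 0 = 0; these sum to 0.031548.
Dividing through by the total gives posterior P(bag A | data) = 0.4717, P(bag B | data) = 0.5283, P(bag C | data) = 0, P(bag D | data) = 0.
So P(red next | data) = Σ P(red next | H) P(H | data) = (1/5)(0.4717) + (1)(0.5283) = 0.62264.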